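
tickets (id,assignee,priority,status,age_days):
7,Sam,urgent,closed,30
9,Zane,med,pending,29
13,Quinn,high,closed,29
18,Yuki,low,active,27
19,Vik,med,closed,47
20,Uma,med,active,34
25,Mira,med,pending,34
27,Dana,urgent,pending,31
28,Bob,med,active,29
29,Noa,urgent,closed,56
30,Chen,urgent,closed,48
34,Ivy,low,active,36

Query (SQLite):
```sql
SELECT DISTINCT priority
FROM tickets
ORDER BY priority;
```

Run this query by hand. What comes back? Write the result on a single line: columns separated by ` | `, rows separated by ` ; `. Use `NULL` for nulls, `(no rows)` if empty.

high ; low ; med ; urgent

Collect distinct priority values from tickets.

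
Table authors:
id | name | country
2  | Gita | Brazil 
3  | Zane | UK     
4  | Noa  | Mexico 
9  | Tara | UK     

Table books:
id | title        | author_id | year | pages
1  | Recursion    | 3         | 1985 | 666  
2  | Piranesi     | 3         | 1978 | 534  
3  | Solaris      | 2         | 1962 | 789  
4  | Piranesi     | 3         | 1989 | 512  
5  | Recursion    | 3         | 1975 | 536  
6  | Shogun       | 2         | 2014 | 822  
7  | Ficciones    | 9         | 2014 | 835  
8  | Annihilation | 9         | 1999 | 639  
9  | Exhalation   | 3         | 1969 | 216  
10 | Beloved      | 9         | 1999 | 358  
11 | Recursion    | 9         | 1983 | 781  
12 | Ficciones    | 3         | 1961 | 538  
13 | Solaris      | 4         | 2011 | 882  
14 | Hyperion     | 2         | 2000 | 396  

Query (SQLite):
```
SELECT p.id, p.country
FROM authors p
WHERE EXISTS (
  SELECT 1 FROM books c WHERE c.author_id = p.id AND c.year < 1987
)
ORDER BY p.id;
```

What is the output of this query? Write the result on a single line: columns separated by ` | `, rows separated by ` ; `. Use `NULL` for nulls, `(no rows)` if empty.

For each authors row, check whether any books with matching author_id has year < 1987.
Keep rows where that is true.

2 | Brazil ; 3 | UK ; 9 | UK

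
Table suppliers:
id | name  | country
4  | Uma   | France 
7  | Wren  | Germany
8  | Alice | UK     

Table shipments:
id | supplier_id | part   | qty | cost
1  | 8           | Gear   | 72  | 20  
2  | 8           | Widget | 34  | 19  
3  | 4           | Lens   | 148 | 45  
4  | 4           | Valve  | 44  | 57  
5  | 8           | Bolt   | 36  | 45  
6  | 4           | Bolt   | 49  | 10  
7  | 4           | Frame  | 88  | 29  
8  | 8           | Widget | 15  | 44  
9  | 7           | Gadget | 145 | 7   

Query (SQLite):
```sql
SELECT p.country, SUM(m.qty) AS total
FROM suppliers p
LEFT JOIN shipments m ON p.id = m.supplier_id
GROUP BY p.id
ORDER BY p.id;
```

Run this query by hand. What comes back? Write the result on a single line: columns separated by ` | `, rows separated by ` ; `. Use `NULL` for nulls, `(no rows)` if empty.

France | 329 ; Germany | 145 ; UK | 157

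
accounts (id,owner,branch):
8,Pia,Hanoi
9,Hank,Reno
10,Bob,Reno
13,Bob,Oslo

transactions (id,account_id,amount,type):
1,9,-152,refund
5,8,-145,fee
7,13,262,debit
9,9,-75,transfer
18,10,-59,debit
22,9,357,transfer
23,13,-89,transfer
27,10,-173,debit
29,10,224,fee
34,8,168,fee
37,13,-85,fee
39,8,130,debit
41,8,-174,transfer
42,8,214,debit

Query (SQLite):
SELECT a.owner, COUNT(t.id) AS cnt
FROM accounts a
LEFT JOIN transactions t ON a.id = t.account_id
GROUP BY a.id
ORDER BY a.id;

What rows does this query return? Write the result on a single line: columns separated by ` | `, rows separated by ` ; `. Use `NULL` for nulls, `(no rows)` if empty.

LEFT JOIN keeps every accounts row; unmatched ones get NULL for transactions columns.
Group by accounts.id and compute COUNT(t.id). COUNT(col) of an all-NULL group is 0.
  8: ids {5, 34, 39, 41, 42} → COUNT(t.id)=5
  9: ids {1, 9, 22} → COUNT(t.id)=3
  10: ids {18, 27, 29} → COUNT(t.id)=3
  13: ids {7, 23, 37} → COUNT(t.id)=3

Pia | 5 ; Hank | 3 ; Bob | 3 ; Bob | 3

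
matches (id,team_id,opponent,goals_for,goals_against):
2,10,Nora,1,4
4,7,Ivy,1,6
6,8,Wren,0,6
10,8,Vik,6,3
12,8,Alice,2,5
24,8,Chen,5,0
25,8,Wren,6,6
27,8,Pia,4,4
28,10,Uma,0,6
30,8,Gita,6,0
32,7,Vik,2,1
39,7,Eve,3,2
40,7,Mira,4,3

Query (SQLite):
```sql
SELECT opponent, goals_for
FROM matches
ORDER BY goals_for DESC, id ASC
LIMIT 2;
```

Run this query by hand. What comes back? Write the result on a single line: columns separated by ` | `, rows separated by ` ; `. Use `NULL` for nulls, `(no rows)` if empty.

Sort by goals_for desc, tiebreak id asc: (6, id=10), (6, id=25), (6, id=30), (5, id=24), (4, id=27) …. Take first 2.

Vik | 6 ; Wren | 6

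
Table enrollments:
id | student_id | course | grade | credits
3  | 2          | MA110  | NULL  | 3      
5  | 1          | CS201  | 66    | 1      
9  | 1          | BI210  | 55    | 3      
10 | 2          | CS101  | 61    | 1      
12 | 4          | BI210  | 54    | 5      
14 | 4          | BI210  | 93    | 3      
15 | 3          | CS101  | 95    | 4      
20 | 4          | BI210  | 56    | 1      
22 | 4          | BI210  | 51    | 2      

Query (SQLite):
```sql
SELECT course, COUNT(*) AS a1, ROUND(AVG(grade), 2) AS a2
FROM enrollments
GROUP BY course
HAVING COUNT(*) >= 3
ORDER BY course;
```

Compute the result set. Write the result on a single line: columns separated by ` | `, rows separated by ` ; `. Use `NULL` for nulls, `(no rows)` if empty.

Group enrollments by course.
Per group compute: COUNT(*), ROUND(AVG(grade), 2).
HAVING: drop groups with fewer than 3 rows.
  BI210: ids {9, 12, 14, 20, 22} → COUNT(*)=5, ROUND(AVG(grade), 2)=61.8
  CS101: ids {10, 15} → COUNT(*)=2, ROUND(AVG(grade), 2)=78
  CS201: ids {5} → COUNT(*)=1, ROUND(AVG(grade), 2)=66
  MA110: ids {3} → COUNT(*)=1, ROUND(AVG(grade), 2)=NULL

BI210 | 5 | 61.8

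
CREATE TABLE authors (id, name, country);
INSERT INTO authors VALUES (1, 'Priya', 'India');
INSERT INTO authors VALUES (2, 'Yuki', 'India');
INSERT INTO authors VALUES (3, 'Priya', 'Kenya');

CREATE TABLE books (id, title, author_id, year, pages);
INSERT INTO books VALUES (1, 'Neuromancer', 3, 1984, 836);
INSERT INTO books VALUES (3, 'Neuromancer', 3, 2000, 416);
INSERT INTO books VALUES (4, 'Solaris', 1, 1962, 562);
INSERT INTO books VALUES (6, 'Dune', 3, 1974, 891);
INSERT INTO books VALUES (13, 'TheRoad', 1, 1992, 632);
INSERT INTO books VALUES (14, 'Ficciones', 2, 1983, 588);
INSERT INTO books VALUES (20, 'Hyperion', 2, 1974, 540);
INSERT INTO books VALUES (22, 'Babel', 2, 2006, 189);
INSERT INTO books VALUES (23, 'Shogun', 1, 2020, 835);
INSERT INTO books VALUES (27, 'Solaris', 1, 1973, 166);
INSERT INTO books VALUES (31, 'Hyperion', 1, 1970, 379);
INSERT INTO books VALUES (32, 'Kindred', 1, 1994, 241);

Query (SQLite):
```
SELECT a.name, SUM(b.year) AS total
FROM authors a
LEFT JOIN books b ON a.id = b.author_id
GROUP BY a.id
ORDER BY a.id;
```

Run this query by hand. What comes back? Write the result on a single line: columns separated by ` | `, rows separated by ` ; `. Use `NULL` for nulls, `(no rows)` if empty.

Priya | 11911 ; Yuki | 5963 ; Priya | 5958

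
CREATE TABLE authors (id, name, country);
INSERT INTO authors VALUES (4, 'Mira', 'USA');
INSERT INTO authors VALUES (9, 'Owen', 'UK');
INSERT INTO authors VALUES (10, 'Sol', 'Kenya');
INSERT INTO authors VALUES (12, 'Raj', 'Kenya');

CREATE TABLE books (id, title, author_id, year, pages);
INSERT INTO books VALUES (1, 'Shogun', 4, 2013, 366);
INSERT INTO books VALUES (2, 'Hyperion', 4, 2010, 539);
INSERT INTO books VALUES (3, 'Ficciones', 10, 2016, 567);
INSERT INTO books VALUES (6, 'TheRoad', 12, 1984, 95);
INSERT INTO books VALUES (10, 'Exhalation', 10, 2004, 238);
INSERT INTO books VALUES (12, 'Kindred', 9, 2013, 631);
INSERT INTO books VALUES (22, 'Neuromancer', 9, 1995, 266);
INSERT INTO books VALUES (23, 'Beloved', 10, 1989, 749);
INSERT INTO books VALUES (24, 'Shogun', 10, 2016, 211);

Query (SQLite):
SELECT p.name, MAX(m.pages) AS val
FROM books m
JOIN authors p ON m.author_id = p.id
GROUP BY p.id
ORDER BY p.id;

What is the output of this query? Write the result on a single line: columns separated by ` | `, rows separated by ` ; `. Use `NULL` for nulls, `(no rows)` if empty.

Mira | 539 ; Owen | 631 ; Sol | 749 ; Raj | 95

Join each books row to its authors via author_id.
Group joined rows by authors.id; compute MAX(m.pages) per group.
  4: ids {1, 2} → MAX(m.pages)=539
  9: ids {12, 22} → MAX(m.pages)=631
  10: ids {3, 10, 23, 24} → MAX(m.pages)=749
  12: ids {6} → MAX(m.pages)=95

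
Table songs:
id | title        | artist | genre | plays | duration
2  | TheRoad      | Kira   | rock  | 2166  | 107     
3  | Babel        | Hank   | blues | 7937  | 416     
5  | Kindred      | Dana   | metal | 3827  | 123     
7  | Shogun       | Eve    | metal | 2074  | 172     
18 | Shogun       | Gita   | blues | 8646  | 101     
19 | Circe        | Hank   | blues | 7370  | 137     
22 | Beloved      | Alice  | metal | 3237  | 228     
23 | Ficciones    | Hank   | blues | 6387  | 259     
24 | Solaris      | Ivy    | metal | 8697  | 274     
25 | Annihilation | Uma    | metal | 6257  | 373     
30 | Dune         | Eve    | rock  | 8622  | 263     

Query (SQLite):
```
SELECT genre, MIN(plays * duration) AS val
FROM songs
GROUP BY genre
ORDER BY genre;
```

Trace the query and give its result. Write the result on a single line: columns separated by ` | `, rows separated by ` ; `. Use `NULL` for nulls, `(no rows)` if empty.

For each row compute plays * duration.
Group by genre; take MIN of the expression per group.
  blues: ids {3, 18, 19, 23} → MIN(plays * duration)=873246
  metal: ids {5, 7, 22, 24, 25} → MIN(plays * duration)=356728
  rock: ids {2, 30} → MIN(plays * duration)=231762

blues | 873246 ; metal | 356728 ; rock | 231762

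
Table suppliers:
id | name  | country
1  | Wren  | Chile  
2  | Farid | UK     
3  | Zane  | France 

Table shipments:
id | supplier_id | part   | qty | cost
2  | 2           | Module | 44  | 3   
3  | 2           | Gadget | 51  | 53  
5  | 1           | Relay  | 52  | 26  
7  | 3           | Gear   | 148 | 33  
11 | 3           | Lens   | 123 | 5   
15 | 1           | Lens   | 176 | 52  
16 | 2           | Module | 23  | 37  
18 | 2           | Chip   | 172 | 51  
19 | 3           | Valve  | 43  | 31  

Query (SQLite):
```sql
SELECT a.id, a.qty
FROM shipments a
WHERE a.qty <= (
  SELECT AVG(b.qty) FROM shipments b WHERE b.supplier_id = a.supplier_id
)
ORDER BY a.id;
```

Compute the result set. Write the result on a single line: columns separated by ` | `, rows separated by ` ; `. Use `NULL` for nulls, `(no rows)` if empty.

2 | 44 ; 3 | 51 ; 5 | 52 ; 16 | 23 ; 19 | 43

For each shipments row a, compute AVG(qty) over rows sharing a.supplier_id.
Keep row a if a.qty <= that per-group AVG.
  supplier_id=1: AVG(qty) = 114.0
  supplier_id=2: AVG(qty) = 72.5
  supplier_id=3: AVG(qty) = 104.666667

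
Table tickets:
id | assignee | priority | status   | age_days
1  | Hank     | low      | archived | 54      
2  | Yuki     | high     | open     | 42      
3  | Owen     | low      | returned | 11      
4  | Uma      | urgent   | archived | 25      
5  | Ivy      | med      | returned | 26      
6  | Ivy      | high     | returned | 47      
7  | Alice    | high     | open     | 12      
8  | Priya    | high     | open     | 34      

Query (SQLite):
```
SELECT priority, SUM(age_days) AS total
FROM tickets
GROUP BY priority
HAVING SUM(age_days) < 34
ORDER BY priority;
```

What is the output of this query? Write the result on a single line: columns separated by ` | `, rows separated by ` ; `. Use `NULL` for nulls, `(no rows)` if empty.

med | 26 ; urgent | 25

Partition tickets by priority; compute SUM(age_days) within each group.
HAVING: keep groups where SUM(age_days) < 34.
  high: ids {2, 6, 7, 8} → SUM(age_days)=135
  low: ids {1, 3} → SUM(age_days)=65
  med: ids {5} → SUM(age_days)=26
  urgent: ids {4} → SUM(age_days)=25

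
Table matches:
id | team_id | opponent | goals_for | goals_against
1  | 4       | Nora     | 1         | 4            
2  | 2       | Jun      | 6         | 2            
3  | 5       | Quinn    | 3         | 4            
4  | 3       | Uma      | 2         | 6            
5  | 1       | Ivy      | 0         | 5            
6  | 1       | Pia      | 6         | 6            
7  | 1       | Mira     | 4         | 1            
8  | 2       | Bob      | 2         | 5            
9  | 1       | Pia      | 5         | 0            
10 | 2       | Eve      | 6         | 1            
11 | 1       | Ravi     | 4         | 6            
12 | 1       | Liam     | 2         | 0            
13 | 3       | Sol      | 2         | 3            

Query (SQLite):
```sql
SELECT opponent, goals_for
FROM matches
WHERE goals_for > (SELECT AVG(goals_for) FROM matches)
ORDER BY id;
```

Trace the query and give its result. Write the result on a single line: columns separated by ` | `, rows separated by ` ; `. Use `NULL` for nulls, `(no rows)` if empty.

Scalar subquery: AVG(goals_for) over all matches rows = 3.307692 (≈; comparison uses full precision).
Keep rows where goals_for > that value.

Jun | 6 ; Pia | 6 ; Mira | 4 ; Pia | 5 ; Eve | 6 ; Ravi | 4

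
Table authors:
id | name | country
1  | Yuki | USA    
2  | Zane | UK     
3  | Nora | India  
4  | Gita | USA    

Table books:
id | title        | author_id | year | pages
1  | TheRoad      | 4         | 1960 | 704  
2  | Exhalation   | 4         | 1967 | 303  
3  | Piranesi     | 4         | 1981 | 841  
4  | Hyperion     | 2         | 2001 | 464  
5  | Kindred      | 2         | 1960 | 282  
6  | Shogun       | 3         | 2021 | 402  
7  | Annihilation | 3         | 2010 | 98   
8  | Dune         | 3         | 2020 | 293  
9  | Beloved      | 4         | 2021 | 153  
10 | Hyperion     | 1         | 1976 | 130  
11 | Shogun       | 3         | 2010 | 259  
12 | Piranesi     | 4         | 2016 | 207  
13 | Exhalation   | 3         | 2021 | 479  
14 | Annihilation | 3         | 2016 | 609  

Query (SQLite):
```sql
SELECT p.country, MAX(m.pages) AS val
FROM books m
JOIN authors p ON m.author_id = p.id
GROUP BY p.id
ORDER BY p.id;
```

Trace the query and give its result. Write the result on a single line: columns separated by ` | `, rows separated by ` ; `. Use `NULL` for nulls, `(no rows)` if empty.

USA | 130 ; UK | 464 ; India | 609 ; USA | 841

Join each books row to its authors via author_id.
Group joined rows by authors.id; compute MAX(m.pages) per group.
  1: ids {10} → MAX(m.pages)=130
  2: ids {4, 5} → MAX(m.pages)=464
  3: ids {6, 7, 8, 11, 13, 14} → MAX(m.pages)=609
  4: ids {1, 2, 3, 9, 12} → MAX(m.pages)=841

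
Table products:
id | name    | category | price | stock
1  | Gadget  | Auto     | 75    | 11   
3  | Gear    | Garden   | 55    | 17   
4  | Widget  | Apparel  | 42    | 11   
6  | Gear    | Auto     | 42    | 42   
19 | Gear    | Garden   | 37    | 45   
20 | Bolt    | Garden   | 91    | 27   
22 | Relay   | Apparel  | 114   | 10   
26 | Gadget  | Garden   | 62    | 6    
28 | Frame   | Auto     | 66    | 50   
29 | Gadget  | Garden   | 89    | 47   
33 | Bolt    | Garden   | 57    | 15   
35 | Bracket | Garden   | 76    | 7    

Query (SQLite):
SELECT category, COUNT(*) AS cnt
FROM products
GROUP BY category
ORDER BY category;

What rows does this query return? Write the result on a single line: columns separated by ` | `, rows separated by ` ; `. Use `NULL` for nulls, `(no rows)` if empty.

Apparel | 2 ; Auto | 3 ; Garden | 7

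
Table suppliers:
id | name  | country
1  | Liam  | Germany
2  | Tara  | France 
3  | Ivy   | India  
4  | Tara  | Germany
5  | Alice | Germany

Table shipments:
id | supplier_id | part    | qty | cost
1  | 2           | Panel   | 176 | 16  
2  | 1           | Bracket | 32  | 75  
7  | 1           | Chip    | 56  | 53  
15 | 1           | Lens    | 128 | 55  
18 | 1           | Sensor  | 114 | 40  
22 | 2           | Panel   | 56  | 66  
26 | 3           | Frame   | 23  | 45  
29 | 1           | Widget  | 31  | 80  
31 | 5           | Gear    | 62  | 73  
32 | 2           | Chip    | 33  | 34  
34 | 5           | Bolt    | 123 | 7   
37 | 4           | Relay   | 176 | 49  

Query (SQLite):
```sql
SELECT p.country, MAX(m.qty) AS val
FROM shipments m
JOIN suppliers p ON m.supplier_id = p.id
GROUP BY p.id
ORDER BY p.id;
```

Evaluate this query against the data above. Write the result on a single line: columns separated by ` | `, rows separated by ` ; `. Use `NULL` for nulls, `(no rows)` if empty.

Join each shipments row to its suppliers via supplier_id.
Group joined rows by suppliers.id; compute MAX(m.qty) per group.
  1: ids {2, 7, 15, 18, 29} → MAX(m.qty)=128
  2: ids {1, 22, 32} → MAX(m.qty)=176
  3: ids {26} → MAX(m.qty)=23
  4: ids {37} → MAX(m.qty)=176
  5: ids {31, 34} → MAX(m.qty)=123

Germany | 128 ; France | 176 ; India | 23 ; Germany | 176 ; Germany | 123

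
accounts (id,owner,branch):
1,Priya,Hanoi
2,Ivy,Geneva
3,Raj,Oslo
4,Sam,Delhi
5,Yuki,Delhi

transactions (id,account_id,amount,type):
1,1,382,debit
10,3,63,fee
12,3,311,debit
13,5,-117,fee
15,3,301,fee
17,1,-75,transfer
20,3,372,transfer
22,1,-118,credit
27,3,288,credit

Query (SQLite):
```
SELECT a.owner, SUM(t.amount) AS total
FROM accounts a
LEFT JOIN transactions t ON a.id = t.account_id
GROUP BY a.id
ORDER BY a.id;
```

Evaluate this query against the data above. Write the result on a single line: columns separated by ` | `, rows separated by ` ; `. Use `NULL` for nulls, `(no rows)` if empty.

LEFT JOIN keeps every accounts row; unmatched ones get NULL for transactions columns.
Group by accounts.id and compute SUM(t.amount). SUM over an all-NULL group is NULL.
  1: ids {1, 17, 22} → SUM(t.amount)=189
  2: ids {—} → SUM(t.amount)=NULL
  3: ids {10, 12, 15, 20, 27} → SUM(t.amount)=1335
  4: ids {—} → SUM(t.amount)=NULL
  5: ids {13} → SUM(t.amount)=-117

Priya | 189 ; Ivy | NULL ; Raj | 1335 ; Sam | NULL ; Yuki | -117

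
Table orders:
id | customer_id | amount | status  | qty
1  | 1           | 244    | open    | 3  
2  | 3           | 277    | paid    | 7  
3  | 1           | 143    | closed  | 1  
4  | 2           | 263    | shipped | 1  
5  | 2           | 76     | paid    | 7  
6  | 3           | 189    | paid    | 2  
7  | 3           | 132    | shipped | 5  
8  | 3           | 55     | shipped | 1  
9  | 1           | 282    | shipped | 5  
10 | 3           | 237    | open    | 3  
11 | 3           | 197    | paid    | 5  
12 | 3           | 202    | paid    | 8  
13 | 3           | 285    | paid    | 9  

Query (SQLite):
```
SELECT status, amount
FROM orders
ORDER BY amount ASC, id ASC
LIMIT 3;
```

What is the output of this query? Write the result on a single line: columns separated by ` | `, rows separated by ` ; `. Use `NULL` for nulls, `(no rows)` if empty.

shipped | 55 ; paid | 76 ; shipped | 132

Sort by amount asc, tiebreak id asc: (55, id=8), (76, id=5), (132, id=7), (143, id=3), (189, id=6), (197, id=11) …. Take first 3.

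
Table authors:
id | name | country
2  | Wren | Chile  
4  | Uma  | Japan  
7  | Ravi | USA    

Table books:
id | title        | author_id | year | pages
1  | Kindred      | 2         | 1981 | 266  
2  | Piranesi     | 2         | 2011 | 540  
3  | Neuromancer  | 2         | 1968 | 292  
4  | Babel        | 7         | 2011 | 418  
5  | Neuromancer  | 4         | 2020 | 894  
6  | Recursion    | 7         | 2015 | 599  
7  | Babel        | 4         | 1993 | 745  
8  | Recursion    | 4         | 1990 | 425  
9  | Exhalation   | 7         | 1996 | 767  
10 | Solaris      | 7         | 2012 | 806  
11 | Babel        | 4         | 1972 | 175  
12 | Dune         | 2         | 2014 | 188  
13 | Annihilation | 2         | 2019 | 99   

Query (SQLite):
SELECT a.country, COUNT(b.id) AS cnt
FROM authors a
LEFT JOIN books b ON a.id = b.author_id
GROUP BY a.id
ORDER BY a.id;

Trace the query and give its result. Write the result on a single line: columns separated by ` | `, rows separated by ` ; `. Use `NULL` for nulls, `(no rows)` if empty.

LEFT JOIN keeps every authors row; unmatched ones get NULL for books columns.
Group by authors.id and compute COUNT(b.id). COUNT(col) of an all-NULL group is 0.
  2: ids {1, 2, 3, 12, 13} → COUNT(b.id)=5
  4: ids {5, 7, 8, 11} → COUNT(b.id)=4
  7: ids {4, 6, 9, 10} → COUNT(b.id)=4

Chile | 5 ; Japan | 4 ; USA | 4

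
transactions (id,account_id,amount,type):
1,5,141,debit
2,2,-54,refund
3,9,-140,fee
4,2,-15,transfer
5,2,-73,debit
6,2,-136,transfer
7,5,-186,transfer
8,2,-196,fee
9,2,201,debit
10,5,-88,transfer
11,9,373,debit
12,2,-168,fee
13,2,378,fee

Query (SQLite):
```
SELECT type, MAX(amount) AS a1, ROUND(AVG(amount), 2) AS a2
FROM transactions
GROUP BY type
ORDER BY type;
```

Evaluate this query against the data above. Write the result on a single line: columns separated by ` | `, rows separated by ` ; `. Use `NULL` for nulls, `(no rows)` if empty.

debit | 373 | 160.5 ; fee | 378 | -31.5 ; refund | -54 | -54 ; transfer | -15 | -106.25

Group transactions by type.
Per group compute: MAX(amount), ROUND(AVG(amount), 2).
  debit: ids {1, 5, 9, 11} → MAX(amount)=373, ROUND(AVG(amount), 2)=160.5
  fee: ids {3, 8, 12, 13} → MAX(amount)=378, ROUND(AVG(amount), 2)=-31.5
  refund: ids {2} → MAX(amount)=-54, ROUND(AVG(amount), 2)=-54
  transfer: ids {4, 6, 7, 10} → MAX(amount)=-15, ROUND(AVG(amount), 2)=-106.25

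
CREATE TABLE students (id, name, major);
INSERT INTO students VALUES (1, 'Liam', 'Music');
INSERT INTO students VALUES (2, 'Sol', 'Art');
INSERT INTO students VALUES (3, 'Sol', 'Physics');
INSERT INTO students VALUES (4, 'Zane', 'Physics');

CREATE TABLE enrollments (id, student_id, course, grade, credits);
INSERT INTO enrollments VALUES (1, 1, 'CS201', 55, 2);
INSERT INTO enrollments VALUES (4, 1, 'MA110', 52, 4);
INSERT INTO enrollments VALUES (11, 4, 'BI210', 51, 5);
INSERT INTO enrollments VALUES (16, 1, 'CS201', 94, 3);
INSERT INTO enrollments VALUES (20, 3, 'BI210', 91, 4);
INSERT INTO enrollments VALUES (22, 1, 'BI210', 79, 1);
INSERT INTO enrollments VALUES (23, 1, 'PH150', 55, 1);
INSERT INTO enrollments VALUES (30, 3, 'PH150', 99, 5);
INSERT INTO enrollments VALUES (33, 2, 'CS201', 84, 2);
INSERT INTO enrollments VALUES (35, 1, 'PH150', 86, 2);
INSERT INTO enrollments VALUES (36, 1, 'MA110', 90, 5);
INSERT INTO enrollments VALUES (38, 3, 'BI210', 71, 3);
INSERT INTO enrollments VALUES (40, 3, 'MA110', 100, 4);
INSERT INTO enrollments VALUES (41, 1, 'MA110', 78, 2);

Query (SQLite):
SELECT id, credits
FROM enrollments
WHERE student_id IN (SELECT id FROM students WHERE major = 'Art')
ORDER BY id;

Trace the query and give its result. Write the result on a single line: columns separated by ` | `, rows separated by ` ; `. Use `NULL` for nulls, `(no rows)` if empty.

33 | 2

Inner query: students.id where major = 'Art'.
Outer: keep enrollments rows whose student_id is in that set.
Inner query → {2}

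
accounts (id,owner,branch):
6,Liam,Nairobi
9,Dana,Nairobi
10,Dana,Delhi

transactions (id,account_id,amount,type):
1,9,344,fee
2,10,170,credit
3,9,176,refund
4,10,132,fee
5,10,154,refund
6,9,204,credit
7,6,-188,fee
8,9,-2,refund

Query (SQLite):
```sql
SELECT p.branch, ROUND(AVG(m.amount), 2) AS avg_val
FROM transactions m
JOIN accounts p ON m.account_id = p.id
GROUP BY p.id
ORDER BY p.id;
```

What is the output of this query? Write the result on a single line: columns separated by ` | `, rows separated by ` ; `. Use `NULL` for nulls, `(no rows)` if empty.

Nairobi | -188 ; Nairobi | 180.5 ; Delhi | 152

Join each transactions row to its accounts via account_id.
Group joined rows by accounts.id; compute ROUND(AVG(m.amount), 2) per group.
  6: ids {7} → ROUND(AVG(m.amount), 2)=-188
  9: ids {1, 3, 6, 8} → ROUND(AVG(m.amount), 2)=180.5
  10: ids {2, 4, 5} → ROUND(AVG(m.amount), 2)=152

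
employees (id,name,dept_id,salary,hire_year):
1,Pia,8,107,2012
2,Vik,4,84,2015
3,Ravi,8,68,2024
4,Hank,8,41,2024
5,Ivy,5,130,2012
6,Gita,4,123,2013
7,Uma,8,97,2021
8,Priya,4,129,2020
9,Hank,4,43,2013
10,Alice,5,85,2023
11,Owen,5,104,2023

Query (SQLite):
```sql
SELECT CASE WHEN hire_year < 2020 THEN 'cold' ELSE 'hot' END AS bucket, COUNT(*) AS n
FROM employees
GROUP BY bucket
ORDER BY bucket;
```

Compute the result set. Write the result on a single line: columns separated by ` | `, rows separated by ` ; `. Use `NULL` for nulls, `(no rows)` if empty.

Bucket rows by hire_year < 2020 → 'cold' else 'hot'; count each bucket.

cold | 5 ; hot | 6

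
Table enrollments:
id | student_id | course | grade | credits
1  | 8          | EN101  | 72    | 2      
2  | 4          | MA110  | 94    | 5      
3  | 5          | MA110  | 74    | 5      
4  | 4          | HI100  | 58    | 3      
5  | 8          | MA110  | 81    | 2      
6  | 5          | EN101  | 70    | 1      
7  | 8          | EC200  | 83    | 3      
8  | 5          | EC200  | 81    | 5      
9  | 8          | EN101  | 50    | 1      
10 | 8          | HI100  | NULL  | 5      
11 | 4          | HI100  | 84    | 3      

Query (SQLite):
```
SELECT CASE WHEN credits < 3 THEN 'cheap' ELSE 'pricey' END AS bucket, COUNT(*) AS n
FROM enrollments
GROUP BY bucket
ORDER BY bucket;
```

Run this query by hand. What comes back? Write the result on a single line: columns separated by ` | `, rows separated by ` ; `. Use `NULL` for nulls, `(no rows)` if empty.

Bucket rows by credits < 3 → 'cheap' else 'pricey'; count each bucket.

cheap | 4 ; pricey | 7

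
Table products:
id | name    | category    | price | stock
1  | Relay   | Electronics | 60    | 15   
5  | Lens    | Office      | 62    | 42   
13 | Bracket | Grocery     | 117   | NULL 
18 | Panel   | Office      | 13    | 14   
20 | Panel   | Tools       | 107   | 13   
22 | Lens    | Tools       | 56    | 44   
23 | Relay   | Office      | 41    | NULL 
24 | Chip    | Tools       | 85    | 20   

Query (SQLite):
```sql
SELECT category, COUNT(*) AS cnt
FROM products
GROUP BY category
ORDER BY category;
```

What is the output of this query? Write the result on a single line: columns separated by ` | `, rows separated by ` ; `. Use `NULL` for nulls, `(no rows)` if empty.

Electronics | 1 ; Grocery | 1 ; Office | 3 ; Tools | 3

Partition products by category; compute COUNT(*) within each group.
  Electronics: ids {1} → COUNT(*)=1
  Grocery: ids {13} → COUNT(*)=1
  Office: ids {5, 18, 23} → COUNT(*)=3
  Tools: ids {20, 22, 24} → COUNT(*)=3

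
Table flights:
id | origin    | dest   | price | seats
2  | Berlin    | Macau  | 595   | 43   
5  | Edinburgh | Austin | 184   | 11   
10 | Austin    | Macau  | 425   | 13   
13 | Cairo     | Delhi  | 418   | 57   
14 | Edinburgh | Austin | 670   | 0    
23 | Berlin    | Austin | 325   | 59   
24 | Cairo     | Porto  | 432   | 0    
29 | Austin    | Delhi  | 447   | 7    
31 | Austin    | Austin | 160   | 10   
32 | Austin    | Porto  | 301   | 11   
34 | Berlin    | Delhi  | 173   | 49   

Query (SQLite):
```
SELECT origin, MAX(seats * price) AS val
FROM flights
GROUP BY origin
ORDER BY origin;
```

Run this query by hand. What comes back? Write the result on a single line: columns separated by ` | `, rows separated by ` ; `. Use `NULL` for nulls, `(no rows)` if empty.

Austin | 5525 ; Berlin | 25585 ; Cairo | 23826 ; Edinburgh | 2024

For each row compute seats * price.
Group by origin; take MAX of the expression per group.
  Austin: ids {10, 29, 31, 32} → MAX(seats * price)=5525
  Berlin: ids {2, 23, 34} → MAX(seats * price)=25585
  Cairo: ids {13, 24} → MAX(seats * price)=23826
  Edinburgh: ids {5, 14} → MAX(seats * price)=2024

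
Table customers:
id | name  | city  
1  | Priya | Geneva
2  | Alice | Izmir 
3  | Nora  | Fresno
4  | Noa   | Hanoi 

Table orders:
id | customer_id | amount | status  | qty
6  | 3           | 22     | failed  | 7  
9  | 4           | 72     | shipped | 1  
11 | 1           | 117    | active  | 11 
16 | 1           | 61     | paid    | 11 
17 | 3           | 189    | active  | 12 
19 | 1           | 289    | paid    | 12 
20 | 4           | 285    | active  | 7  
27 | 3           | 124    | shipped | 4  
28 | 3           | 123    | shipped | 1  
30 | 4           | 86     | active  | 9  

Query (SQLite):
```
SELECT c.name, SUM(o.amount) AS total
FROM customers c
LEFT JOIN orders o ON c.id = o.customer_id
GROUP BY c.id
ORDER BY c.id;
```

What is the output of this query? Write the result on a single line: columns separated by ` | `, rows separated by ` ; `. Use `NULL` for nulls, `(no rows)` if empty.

Priya | 467 ; Alice | NULL ; Nora | 458 ; Noa | 443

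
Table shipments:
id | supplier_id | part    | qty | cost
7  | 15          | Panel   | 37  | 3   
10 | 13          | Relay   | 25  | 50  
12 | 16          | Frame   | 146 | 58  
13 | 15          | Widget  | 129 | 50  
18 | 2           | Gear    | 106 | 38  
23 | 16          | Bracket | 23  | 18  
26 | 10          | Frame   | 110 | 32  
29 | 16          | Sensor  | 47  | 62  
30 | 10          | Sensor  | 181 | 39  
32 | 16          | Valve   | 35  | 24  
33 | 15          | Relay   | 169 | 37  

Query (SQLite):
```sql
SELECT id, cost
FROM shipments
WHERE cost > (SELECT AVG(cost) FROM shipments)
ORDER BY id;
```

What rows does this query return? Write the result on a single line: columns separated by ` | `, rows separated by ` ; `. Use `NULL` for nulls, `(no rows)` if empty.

10 | 50 ; 12 | 58 ; 13 | 50 ; 18 | 38 ; 29 | 62 ; 30 | 39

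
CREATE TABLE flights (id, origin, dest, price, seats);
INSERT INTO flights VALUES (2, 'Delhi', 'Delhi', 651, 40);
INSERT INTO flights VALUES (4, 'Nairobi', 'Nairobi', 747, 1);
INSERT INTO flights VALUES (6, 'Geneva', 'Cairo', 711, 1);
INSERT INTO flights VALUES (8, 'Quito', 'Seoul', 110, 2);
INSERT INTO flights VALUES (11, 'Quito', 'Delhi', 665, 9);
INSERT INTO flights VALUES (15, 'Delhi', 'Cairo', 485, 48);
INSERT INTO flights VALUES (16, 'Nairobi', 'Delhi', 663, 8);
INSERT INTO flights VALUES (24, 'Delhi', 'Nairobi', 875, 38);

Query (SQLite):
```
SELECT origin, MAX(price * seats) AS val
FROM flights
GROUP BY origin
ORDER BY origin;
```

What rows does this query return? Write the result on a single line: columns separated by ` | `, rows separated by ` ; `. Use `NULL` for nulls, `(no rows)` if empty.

For each row compute price * seats.
Group by origin; take MAX of the expression per group.
  Delhi: ids {2, 15, 24} → MAX(price * seats)=33250
  Geneva: ids {6} → MAX(price * seats)=711
  Nairobi: ids {4, 16} → MAX(price * seats)=5304
  Quito: ids {8, 11} → MAX(price * seats)=5985

Delhi | 33250 ; Geneva | 711 ; Nairobi | 5304 ; Quito | 5985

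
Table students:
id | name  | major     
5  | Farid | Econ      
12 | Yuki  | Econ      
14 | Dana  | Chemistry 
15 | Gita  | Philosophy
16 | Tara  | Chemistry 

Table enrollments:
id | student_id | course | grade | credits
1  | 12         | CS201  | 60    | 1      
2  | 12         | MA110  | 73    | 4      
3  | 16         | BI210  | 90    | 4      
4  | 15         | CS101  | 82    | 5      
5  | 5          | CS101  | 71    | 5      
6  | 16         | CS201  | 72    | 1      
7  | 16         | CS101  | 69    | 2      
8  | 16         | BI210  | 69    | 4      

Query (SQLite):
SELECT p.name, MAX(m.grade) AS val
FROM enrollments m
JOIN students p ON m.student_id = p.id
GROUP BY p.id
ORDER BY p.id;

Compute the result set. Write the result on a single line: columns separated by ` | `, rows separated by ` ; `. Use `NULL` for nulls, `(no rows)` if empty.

Join each enrollments row to its students via student_id.
Group joined rows by students.id; compute MAX(m.grade) per group.
  5: ids {5} → MAX(m.grade)=71
  12: ids {1, 2} → MAX(m.grade)=73
  15: ids {4} → MAX(m.grade)=82
  16: ids {3, 6, 7, 8} → MAX(m.grade)=90

Farid | 71 ; Yuki | 73 ; Gita | 82 ; Tara | 90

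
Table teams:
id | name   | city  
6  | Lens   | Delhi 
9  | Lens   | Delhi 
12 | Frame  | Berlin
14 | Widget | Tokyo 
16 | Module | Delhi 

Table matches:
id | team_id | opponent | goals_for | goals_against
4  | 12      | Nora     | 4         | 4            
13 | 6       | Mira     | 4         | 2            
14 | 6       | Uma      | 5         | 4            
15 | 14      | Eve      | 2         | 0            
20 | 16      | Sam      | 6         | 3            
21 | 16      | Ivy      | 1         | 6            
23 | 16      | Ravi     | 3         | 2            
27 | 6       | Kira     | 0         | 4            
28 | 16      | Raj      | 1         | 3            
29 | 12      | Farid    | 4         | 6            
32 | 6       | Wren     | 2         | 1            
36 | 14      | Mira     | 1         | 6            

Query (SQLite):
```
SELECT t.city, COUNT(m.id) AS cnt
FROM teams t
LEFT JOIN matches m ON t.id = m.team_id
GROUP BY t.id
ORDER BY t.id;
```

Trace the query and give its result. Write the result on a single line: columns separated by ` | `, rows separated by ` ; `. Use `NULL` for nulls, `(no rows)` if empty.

Delhi | 4 ; Delhi | 0 ; Berlin | 2 ; Tokyo | 2 ; Delhi | 4

LEFT JOIN keeps every teams row; unmatched ones get NULL for matches columns.
Group by teams.id and compute COUNT(m.id). COUNT(col) of an all-NULL group is 0.
  6: ids {13, 14, 27, 32} → COUNT(m.id)=4
  9: ids {—} → COUNT(m.id)=0
  12: ids {4, 29} → COUNT(m.id)=2
  14: ids {15, 36} → COUNT(m.id)=2
  16: ids {20, 21, 23, 28} → COUNT(m.id)=4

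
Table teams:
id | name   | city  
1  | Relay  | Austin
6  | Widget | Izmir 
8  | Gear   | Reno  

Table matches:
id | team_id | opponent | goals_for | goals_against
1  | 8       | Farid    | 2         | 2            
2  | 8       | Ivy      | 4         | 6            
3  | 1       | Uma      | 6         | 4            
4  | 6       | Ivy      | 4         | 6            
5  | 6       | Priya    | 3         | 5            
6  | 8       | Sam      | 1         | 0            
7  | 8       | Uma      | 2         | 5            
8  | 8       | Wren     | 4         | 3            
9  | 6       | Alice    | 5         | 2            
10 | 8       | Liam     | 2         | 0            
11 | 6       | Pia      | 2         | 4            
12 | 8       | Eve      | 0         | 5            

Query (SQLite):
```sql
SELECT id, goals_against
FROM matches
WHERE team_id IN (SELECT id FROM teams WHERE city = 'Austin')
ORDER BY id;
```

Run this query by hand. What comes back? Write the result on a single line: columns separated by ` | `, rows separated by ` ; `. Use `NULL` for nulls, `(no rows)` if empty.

3 | 4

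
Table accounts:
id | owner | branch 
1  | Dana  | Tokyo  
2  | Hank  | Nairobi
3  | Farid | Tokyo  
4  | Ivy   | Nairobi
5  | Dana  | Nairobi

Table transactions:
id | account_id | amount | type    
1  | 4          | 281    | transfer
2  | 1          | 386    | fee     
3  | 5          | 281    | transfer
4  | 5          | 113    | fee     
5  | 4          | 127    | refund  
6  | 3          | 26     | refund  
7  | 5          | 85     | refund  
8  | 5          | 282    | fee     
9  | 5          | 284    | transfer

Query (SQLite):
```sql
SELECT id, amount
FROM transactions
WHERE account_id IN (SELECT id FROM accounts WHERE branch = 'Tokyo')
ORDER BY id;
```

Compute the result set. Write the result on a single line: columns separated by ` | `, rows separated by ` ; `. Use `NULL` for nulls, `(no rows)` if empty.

Inner query: accounts.id where branch = 'Tokyo'.
Outer: keep transactions rows whose account_id is in that set.
Inner query → {1, 3}

2 | 386 ; 6 | 26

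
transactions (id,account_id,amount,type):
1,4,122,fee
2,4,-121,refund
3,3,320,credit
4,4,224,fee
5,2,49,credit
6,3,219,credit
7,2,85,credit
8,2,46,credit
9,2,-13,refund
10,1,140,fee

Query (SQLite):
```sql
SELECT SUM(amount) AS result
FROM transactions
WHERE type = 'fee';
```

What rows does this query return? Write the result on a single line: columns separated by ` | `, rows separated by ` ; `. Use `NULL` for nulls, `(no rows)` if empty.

Rows where type='fee' → amount values: [122, 224, 140].
SUM of non-NULL values = 486.

486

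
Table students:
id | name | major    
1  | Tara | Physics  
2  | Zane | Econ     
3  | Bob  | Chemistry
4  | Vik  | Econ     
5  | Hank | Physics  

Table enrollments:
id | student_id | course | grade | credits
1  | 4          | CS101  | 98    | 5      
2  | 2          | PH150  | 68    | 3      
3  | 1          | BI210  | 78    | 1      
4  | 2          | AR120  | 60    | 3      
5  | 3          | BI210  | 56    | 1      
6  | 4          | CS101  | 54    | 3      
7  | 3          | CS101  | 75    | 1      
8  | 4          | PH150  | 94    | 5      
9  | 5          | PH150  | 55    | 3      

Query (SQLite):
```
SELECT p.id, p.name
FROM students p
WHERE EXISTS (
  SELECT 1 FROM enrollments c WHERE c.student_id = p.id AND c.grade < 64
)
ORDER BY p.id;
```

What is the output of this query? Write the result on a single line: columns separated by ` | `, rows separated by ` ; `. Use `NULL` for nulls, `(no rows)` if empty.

For each students row, check whether any enrollments with matching student_id has grade < 64.
Keep rows where that is true.

2 | Zane ; 3 | Bob ; 4 | Vik ; 5 | Hank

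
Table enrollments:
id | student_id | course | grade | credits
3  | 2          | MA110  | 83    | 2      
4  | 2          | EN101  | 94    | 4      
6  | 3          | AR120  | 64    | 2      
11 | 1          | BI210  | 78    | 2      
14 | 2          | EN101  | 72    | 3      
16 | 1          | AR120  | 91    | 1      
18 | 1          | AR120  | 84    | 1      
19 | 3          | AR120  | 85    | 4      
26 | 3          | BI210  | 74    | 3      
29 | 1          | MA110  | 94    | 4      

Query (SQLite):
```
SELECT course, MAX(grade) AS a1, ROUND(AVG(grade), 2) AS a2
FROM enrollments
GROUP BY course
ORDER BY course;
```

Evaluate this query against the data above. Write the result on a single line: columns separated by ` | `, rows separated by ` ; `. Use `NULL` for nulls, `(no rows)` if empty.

AR120 | 91 | 81 ; BI210 | 78 | 76 ; EN101 | 94 | 83 ; MA110 | 94 | 88.5

Group enrollments by course.
Per group compute: MAX(grade), ROUND(AVG(grade), 2).
  AR120: ids {6, 16, 18, 19} → MAX(grade)=91, ROUND(AVG(grade), 2)=81
  BI210: ids {11, 26} → MAX(grade)=78, ROUND(AVG(grade), 2)=76
  EN101: ids {4, 14} → MAX(grade)=94, ROUND(AVG(grade), 2)=83
  MA110: ids {3, 29} → MAX(grade)=94, ROUND(AVG(grade), 2)=88.5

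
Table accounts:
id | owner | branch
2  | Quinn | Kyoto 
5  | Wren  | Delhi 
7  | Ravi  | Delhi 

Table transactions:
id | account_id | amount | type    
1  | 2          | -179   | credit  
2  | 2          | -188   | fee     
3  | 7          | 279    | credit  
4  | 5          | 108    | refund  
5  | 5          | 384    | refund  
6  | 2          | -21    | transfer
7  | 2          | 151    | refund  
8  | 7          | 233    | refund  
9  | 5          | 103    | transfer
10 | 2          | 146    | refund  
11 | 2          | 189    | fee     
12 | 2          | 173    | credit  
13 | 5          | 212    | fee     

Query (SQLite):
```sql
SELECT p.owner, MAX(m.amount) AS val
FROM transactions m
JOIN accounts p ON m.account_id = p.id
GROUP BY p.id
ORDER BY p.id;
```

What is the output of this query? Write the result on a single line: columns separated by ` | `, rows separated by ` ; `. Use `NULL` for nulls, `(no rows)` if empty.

Quinn | 189 ; Wren | 384 ; Ravi | 279

Join each transactions row to its accounts via account_id.
Group joined rows by accounts.id; compute MAX(m.amount) per group.
  2: ids {1, 2, 6, 7, 10, 11, 12} → MAX(m.amount)=189
  5: ids {4, 5, 9, 13} → MAX(m.amount)=384
  7: ids {3, 8} → MAX(m.amount)=279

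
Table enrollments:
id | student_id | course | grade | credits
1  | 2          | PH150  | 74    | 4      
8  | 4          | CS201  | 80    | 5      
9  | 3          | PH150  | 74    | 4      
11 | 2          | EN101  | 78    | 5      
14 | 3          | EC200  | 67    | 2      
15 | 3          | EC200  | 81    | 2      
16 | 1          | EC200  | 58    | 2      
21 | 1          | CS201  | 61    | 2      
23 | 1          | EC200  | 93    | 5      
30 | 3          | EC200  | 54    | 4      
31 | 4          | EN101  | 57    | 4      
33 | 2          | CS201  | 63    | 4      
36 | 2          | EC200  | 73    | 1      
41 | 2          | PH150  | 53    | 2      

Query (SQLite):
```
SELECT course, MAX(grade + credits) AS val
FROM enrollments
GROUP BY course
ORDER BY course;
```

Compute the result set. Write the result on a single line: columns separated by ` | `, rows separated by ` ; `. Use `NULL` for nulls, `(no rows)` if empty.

For each row compute grade + credits.
Group by course; take MAX of the expression per group.
  CS201: ids {8, 21, 33} → MAX(grade + credits)=85
  EC200: ids {14, 15, 16, 23, 30, 36} → MAX(grade + credits)=98
  EN101: ids {11, 31} → MAX(grade + credits)=83
  PH150: ids {1, 9, 41} → MAX(grade + credits)=78

CS201 | 85 ; EC200 | 98 ; EN101 | 83 ; PH150 | 78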